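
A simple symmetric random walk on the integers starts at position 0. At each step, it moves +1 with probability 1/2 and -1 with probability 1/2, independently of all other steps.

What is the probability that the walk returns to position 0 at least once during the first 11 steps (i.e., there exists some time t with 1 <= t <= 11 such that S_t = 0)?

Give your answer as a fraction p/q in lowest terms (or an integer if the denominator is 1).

Answer: 193/256

Derivation:
Count via complement. Let g(t,s) = #length-t paths at position s with S_1..S_t all ≠ 0.
g(t,s) = g(t-1,s-1) + g(t-1,s+1) for s ≠ 0; g(t,0) = 0.
t=0: g(0,0)=1
t=1: g(1,-1)=1 g(1,1)=1
t=2: g(2,-2)=1 g(2,2)=1
t=3: g(3,-3)=1 g(3,-1)=1 g(3,1)=1 g(3,3)=1
t=4: g(4,-4)=1 g(4,-2)=2 g(4,2)=2 g(4,4)=1
t=5: g(5,-5)=1 g(5,-3)=3 g(5,-1)=2 g(5,1)=2 g(5,3)=3 g(5,5)=1
t=6: g(6,-6)=1 g(6,-4)=4 g(6,-2)=5 g(6,2)=5 g(6,4)=4 g(6,6)=1
t=7: g(7,-7)=1 g(7,-5)=5 g(7,-3)=9 g(7,-1)=5 g(7,1)=5 g(7,3)=9 g(7,5)=5 g(7,7)=1
t=8: g(8,-8)=1 g(8,-6)=6 g(8,-4)=14 g(8,-2)=14 g(8,2)=14 g(8,4)=14 g(8,6)=6 g(8,8)=1
t=9: g(9,-9)=1 g(9,-7)=7 g(9,-5)=20 g(9,-3)=28 g(9,-1)=14 g(9,1)=14 g(9,3)=28 g(9,5)=20 g(9,7)=7 g(9,9)=1
t=10: g(10,-10)=1 g(10,-8)=8 g(10,-6)=27 g(10,-4)=48 g(10,-2)=42 g(10,2)=42 g(10,4)=48 g(10,6)=27 g(10,8)=8 g(10,10)=1
t=11: g(11,-11)=1 g(11,-9)=9 g(11,-7)=35 g(11,-5)=75 g(11,-3)=90 g(11,-1)=42 g(11,1)=42 g(11,3)=90 g(11,5)=75 g(11,7)=35 g(11,9)=9 g(11,11)=1
Paths never hitting 0: Σ_s g(11,s) = 504
Paths hitting 0: 2^11 - 504 = 1544
P = 1544/2048 = 193/256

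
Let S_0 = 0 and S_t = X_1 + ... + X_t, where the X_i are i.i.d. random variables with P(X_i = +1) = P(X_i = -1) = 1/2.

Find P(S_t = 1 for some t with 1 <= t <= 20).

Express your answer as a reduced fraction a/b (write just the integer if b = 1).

Count via complement. Let g(t,s) = #length-t paths at position s with S_1..S_t all ≠ 1.
g(t,s) = g(t-1,s-1) + g(t-1,s+1) for s ≠ 1; g(t,1) = 0.
t=0: g(0,0)=1
t=1: g(1,-1)=1
t=2: g(2,-2)=1 g(2,0)=1
t=3: g(3,-3)=1 g(3,-1)=2
t=4: g(4,-4)=1 g(4,-2)=3 g(4,0)=2
t=5: g(5,-5)=1 g(5,-3)=4 g(5,-1)=5
t=6: g(6,-6)=1 g(6,-4)=5 g(6,-2)=9 g(6,0)=5
t=7: g(7,-7)=1 g(7,-5)=6 g(7,-3)=14 g(7,-1)=14
t=8: g(8,-8)=1 g(8,-6)=7 g(8,-4)=20 g(8,-2)=28 g(8,0)=14
t=9: g(9,-9)=1 g(9,-7)=8 g(9,-5)=27 g(9,-3)=48 g(9,-1)=42
t=10: g(10,-10)=1 g(10,-8)=9 g(10,-6)=35 g(10,-4)=75 g(10,-2)=90 g(10,0)=42
t=11: g(11,-11)=1 g(11,-9)=10 g(11,-7)=44 g(11,-5)=110 g(11,-3)=165 g(11,-1)=132
t=12: g(12,-12)=1 g(12,-10)=11 g(12,-8)=54 g(12,-6)=154 g(12,-4)=275 g(12,-2)=297 g(12,0)=132
t=13: g(13,-13)=1 g(13,-11)=12 g(13,-9)=65 g(13,-7)=208 g(13,-5)=429 g(13,-3)=572 g(13,-1)=429
t=14: g(14,-14)=1 g(14,-12)=13 g(14,-10)=77 g(14,-8)=273 g(14,-6)=637 g(14,-4)=1001 g(14,-2)=1001 g(14,0)=429
t=15: g(15,-15)=1 g(15,-13)=14 g(15,-11)=90 g(15,-9)=350 g(15,-7)=910 g(15,-5)=1638 g(15,-3)=2002 g(15,-1)=1430
t=16: g(16,-16)=1 g(16,-14)=15 g(16,-12)=104 g(16,-10)=440 g(16,-8)=1260 g(16,-6)=2548 g(16,-4)=3640 g(16,-2)=3432 g(16,0)=1430
t=17: g(17,-17)=1 g(17,-15)=16 g(17,-13)=119 g(17,-11)=544 g(17,-9)=1700 g(17,-7)=3808 g(17,-5)=6188 g(17,-3)=7072 g(17,-1)=4862
t=18: g(18,-18)=1 g(18,-16)=17 g(18,-14)=135 g(18,-12)=663 g(18,-10)=2244 g(18,-8)=5508 g(18,-6)=9996 g(18,-4)=13260 g(18,-2)=11934 g(18,0)=4862
t=19: g(19,-19)=1 g(19,-17)=18 g(19,-15)=152 g(19,-13)=798 g(19,-11)=2907 g(19,-9)=7752 g(19,-7)=15504 g(19,-5)=23256 g(19,-3)=25194 g(19,-1)=16796
t=20: g(20,-20)=1 g(20,-18)=19 g(20,-16)=170 g(20,-14)=950 g(20,-12)=3705 g(20,-10)=10659 g(20,-8)=23256 g(20,-6)=38760 g(20,-4)=48450 g(20,-2)=41990 g(20,0)=16796
Paths never hitting 1: Σ_s g(20,s) = 184756
Paths hitting 1: 2^20 - 184756 = 863820
P = 863820/1048576 = 215955/262144

Answer: 215955/262144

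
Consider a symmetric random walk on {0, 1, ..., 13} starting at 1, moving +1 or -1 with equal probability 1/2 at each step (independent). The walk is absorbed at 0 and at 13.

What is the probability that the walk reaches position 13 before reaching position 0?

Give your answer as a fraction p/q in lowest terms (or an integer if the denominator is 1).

Symmetric walk (p = 1/2): the harmonic-function argument gives P(hit 13 before 0 | start at 1) = a/N.
P = 1/13 = 1/13

Answer: 1/13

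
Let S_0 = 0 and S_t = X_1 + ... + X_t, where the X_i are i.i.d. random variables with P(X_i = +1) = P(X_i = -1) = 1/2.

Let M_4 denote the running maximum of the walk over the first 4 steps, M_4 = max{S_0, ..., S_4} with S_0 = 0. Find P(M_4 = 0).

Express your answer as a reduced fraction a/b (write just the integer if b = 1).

Answer: 3/8

Derivation:
Let M_4 = max(S_0,...,S_4). Use the reflection principle: for j ≥ 1, #{paths with M_4 ≥ j} = #{S_4 ≥ j} + #{S_4 ≥ j+1}.
P(M_4 ≥ 0) = 1 since S_0 = 0, so #{M_4 ≥ 0} = 16.
#{M_4 ≥ 1} = #{S_4 ≥ 1} + #{S_4 ≥ 2} = 5 + 5 = 10.
#{M_4 = 0} = 16 - 10 = 6.
P(M_4 = 0) = 6/16 = 3/8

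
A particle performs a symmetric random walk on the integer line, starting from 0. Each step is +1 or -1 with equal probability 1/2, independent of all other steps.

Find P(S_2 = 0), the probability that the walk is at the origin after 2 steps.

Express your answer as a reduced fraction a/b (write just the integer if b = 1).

To return to 0 after 2 steps: need exactly 1 step of +1 and 1 of -1.
Favorable paths: C(2,1) = 2
Total paths: 2^2 = 4
P = 2/4 = 1/2

Answer: 1/2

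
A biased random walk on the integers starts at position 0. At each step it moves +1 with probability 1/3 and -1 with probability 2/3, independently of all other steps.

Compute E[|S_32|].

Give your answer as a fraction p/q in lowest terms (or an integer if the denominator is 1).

S_32 takes values m ≡ 0 (mod 2) with |m| ≤ 32; P(S_32=m) = C(32,(32+m)/2) · (1/3)^((32+m)/2) · (2/3)^((32-m)/2).
Distribution: P(S=-32)=4294967296/1853020188851841, P(S=-30)=68719476736/1853020188851841, P(S=-28)=532575944704/1853020188851841, P(S=-26)=2662879723520/1853020188851841, P(S=-24)=9652938997760/1853020188851841, P(S=-22)=27028229193728/1853020188851841, P(S=-20)=6757057298432/205891132094649, P(S=-18)=12548820697088/205891132094649, P(S=-16)=19607532339200/205891132094649, P(S=-14)=78430129356800/617673396283947, P(S=-12)=90194648760320/617673396283947, P(S=-10)=90194648760320/617673396283947, P(S=-8)=78920317665280/617673396283947, P(S=-6)=60707936665600/617673396283947, P(S=-4)=41194671308800/617673396283947, P(S=-2)=8238934261760/205891132094649, P(S=0)=4376933826560/205891132094649, P(S=2)=2059733565440/205891132094649, P(S=4)=2574666956800/617673396283947, P(S=6)=948561510400/617673396283947, P(S=8)=308282490880/617673396283947, P(S=10)=88080711680/617673396283947, P(S=12)=22020177920/617673396283947, P(S=14)=4786995200/617673396283947, P(S=16)=299187200/205891132094649, P(S=18)=47869952/205891132094649, P(S=20)=6444032/205891132094649, P(S=22)=6444032/1853020188851841, P(S=24)=575360/1853020188851841, P(S=26)=39680/1853020188851841, P(S=28)=1984/1853020188851841, P(S=30)=64/1853020188851841, P(S=32)=1/1853020188851841
E[|S_32|] = Σ_m |m|·P(S_32=m) = 2217534842490272/205891132094649

Answer: 2217534842490272/205891132094649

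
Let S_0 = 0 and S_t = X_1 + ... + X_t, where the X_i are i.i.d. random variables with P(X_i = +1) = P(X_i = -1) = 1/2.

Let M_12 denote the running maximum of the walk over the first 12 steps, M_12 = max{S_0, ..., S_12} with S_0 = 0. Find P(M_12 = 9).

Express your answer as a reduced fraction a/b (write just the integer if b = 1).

Answer: 3/1024

Derivation:
Let M_12 = max(S_0,...,S_12). Use the reflection principle: for j ≥ 1, #{paths with M_12 ≥ j} = #{S_12 ≥ j} + #{S_12 ≥ j+1}.
By reflection, #{M_12 ≥ 9} = #{S_12 ≥ 9} + #{S_12 ≥ 10} = 13 + 13 = 26.
#{M_12 ≥ 10} = #{S_12 ≥ 10} + #{S_12 ≥ 11} = 13 + 1 = 14.
#{M_12 = 9} = 26 - 14 = 12.
P(M_12 = 9) = 12/4096 = 3/1024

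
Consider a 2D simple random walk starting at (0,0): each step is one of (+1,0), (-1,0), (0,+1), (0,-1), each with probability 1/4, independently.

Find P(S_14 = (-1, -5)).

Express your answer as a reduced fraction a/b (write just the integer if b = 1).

Let h be the number of horizontal steps (so 14-h are vertical). To end at (-1,-5) need (h-1)/2 right-steps and ((14-h)-5)/2 up-steps.
Sum over h with 1 ≤ h ≤ 9, h ≡ 1 (mod 2), 14-h ≡ 1 (mod 2):
h=1: C(14,1)·C(1,0)·C(13,4) = 14·1·715 = 10010
h=3: C(14,3)·C(3,1)·C(11,3) = 364·3·165 = 180180
h=5: C(14,5)·C(5,2)·C(9,2) = 2002·10·36 = 720720
h=7: C(14,7)·C(7,3)·C(7,1) = 3432·35·7 = 840840
h=9: C(14,9)·C(9,4)·C(5,0) = 2002·126·1 = 252252
Total favorable: 2004002
Total paths: 4^14 = 268435456
P = 2004002/268435456 = 1002001/134217728

Answer: 1002001/134217728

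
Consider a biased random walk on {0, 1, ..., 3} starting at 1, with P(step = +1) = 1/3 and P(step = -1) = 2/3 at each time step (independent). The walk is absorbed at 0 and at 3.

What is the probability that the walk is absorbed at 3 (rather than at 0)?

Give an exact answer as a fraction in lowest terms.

Answer: 1/7

Derivation:
Biased walk: p = 1/3, q = 2/3, r = q/p = 2
Gambler's ruin: P(hit 3 before 0 | start at 1) = (1 - r^a)/(1 - r^N)
r^1 = 2; r^3 = 8
P = (1 - 2) / (1 - 8) = -1 / -7 = 1/7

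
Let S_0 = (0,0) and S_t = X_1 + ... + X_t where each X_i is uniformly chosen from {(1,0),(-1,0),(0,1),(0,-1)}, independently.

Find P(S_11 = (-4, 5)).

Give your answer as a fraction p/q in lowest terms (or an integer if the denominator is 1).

Let h be the number of horizontal steps (so 11-h are vertical). To end at (-4,5) need (h-4)/2 right-steps and ((11-h)+5)/2 up-steps.
Sum over h with 4 ≤ h ≤ 6, h ≡ 0 (mod 2), 11-h ≡ 1 (mod 2):
h=4: C(11,4)·C(4,0)·C(7,6) = 330·1·7 = 2310
h=6: C(11,6)·C(6,1)·C(5,5) = 462·6·1 = 2772
Total favorable: 5082
Total paths: 4^11 = 4194304
P = 5082/4194304 = 2541/2097152

Answer: 2541/2097152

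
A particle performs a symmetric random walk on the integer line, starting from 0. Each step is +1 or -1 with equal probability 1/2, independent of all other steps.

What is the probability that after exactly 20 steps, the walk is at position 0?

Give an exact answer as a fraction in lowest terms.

To return to 0 after 20 steps: need exactly 10 steps of +1 and 10 of -1.
Favorable paths: C(20,10) = 184756
Total paths: 2^20 = 1048576
P = 184756/1048576 = 46189/262144

Answer: 46189/262144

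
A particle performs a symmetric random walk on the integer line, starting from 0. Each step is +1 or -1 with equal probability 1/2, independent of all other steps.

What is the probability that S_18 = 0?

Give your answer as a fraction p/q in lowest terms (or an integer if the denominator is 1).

To return to 0 after 18 steps: need exactly 9 steps of +1 and 9 of -1.
Favorable paths: C(18,9) = 48620
Total paths: 2^18 = 262144
P = 48620/262144 = 12155/65536

Answer: 12155/65536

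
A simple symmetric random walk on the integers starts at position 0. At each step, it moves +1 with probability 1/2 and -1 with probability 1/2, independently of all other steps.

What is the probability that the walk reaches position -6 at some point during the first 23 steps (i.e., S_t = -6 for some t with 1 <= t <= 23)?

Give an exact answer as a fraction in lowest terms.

Count via complement. Let g(t,s) = #length-t paths at position s with S_1..S_t all ≠ -6.
g(t,s) = g(t-1,s-1) + g(t-1,s+1) for s ≠ -6; g(t,-6) = 0.
t=0: g(0,0)=1
t=1: g(1,-1)=1 g(1,1)=1
t=2: g(2,-2)=1 g(2,0)=2 g(2,2)=1
t=3: g(3,-3)=1 g(3,-1)=3 g(3,1)=3 g(3,3)=1
t=4: g(4,-4)=1 g(4,-2)=4 g(4,0)=6 g(4,2)=4 g(4,4)=1
t=5: g(5,-5)=1 g(5,-3)=5 g(5,-1)=10 g(5,1)=10 g(5,3)=5 g(5,5)=1
t=6: g(6,-4)=6 g(6,-2)=15 g(6,0)=20 g(6,2)=15 g(6,4)=6 g(6,6)=1
t=7: g(7,-5)=6 g(7,-3)=21 g(7,-1)=35 g(7,1)=35 g(7,3)=21 g(7,5)=7 g(7,7)=1
t=8: g(8,-4)=27 g(8,-2)=56 g(8,0)=70 g(8,2)=56 g(8,4)=28 g(8,6)=8 g(8,8)=1
t=9: g(9,-5)=27 g(9,-3)=83 g(9,-1)=126 g(9,1)=126 g(9,3)=84 g(9,5)=36 g(9,7)=9 g(9,9)=1
t=10: g(10,-4)=110 g(10,-2)=209 g(10,0)=252 g(10,2)=210 g(10,4)=120 g(10,6)=45 g(10,8)=10 g(10,10)=1
t=11: g(11,-5)=110 g(11,-3)=319 g(11,-1)=461 g(11,1)=462 g(11,3)=330 g(11,5)=165 g(11,7)=55 g(11,9)=11 g(11,11)=1
t=12: g(12,-4)=429 g(12,-2)=780 g(12,0)=923 g(12,2)=792 g(12,4)=495 g(12,6)=220 g(12,8)=66 g(12,10)=12 g(12,12)=1
t=13: g(13,-5)=429 g(13,-3)=1209 g(13,-1)=1703 g(13,1)=1715 g(13,3)=1287 g(13,5)=715 g(13,7)=286 g(13,9)=78 g(13,11)=13 g(13,13)=1
t=14: g(14,-4)=1638 g(14,-2)=2912 g(14,0)=3418 g(14,2)=3002 g(14,4)=2002 g(14,6)=1001 g(14,8)=364 g(14,10)=91 g(14,12)=14 g(14,14)=1
t=15: g(15,-5)=1638 g(15,-3)=4550 g(15,-1)=6330 g(15,1)=6420 g(15,3)=5004 g(15,5)=3003 g(15,7)=1365 g(15,9)=455 g(15,11)=105 g(15,13)=15 g(15,15)=1
t=16: g(16,-4)=6188 g(16,-2)=10880 g(16,0)=12750 g(16,2)=11424 g(16,4)=8007 g(16,6)=4368 g(16,8)=1820 g(16,10)=560 g(16,12)=120 g(16,14)=16 g(16,16)=1
t=17: g(17,-5)=6188 g(17,-3)=17068 g(17,-1)=23630 g(17,1)=24174 g(17,3)=19431 g(17,5)=12375 g(17,7)=6188 g(17,9)=2380 g(17,11)=680 g(17,13)=136 g(17,15)=17 g(17,17)=1
t=18: g(18,-4)=23256 g(18,-2)=40698 g(18,0)=47804 g(18,2)=43605 g(18,4)=31806 g(18,6)=18563 g(18,8)=8568 g(18,10)=3060 g(18,12)=816 g(18,14)=153 g(18,16)=18 g(18,18)=1
t=19: g(19,-5)=23256 g(19,-3)=63954 g(19,-1)=88502 g(19,1)=91409 g(19,3)=75411 g(19,5)=50369 g(19,7)=27131 g(19,9)=11628 g(19,11)=3876 g(19,13)=969 g(19,15)=171 g(19,17)=19 g(19,19)=1
t=20: g(20,-4)=87210 g(20,-2)=152456 g(20,0)=179911 g(20,2)=166820 g(20,4)=125780 g(20,6)=77500 g(20,8)=38759 g(20,10)=15504 g(20,12)=4845 g(20,14)=1140 g(20,16)=190 g(20,18)=20 g(20,20)=1
t=21: g(21,-5)=87210 g(21,-3)=239666 g(21,-1)=332367 g(21,1)=346731 g(21,3)=292600 g(21,5)=203280 g(21,7)=116259 g(21,9)=54263 g(21,11)=20349 g(21,13)=5985 g(21,15)=1330 g(21,17)=210 g(21,19)=21 g(21,21)=1
t=22: g(22,-4)=326876 g(22,-2)=572033 g(22,0)=679098 g(22,2)=639331 g(22,4)=495880 g(22,6)=319539 g(22,8)=170522 g(22,10)=74612 g(22,12)=26334 g(22,14)=7315 g(22,16)=1540 g(22,18)=231 g(22,20)=22 g(22,22)=1
t=23: g(23,-5)=326876 g(23,-3)=898909 g(23,-1)=1251131 g(23,1)=1318429 g(23,3)=1135211 g(23,5)=815419 g(23,7)=490061 g(23,9)=245134 g(23,11)=100946 g(23,13)=33649 g(23,15)=8855 g(23,17)=1771 g(23,19)=253 g(23,21)=23 g(23,23)=1
Paths never hitting -6: Σ_s g(23,s) = 6626668
Paths hitting -6: 2^23 - 6626668 = 1761940
P = 1761940/8388608 = 440485/2097152

Answer: 440485/2097152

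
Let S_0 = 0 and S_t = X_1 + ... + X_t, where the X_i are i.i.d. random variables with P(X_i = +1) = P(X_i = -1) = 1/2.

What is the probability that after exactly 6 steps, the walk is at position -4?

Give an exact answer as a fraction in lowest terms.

To reach position -4 after 6 steps: need 1 step of +1 and 5 of -1.
Favorable paths: C(6,1) = 6
Total paths: 2^6 = 64
P = 6/64 = 3/32

Answer: 3/32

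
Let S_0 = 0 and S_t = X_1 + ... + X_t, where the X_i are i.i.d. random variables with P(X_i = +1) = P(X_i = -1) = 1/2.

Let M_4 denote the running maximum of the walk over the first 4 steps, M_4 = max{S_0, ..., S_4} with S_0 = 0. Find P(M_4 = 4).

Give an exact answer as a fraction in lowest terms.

Let M_4 = max(S_0,...,S_4). Use the reflection principle: for j ≥ 1, #{paths with M_4 ≥ j} = #{S_4 ≥ j} + #{S_4 ≥ j+1}.
By reflection, #{M_4 ≥ 4} = #{S_4 ≥ 4} + #{S_4 ≥ 5} = 1 + 0 = 1.
#{M_4 ≥ 5} = #{S_4 ≥ 5} + #{S_4 ≥ 6} = 0 + 0 = 0.
#{M_4 = 4} = 1 - 0 = 1.
P(M_4 = 4) = 1/16 = 1/16

Answer: 1/16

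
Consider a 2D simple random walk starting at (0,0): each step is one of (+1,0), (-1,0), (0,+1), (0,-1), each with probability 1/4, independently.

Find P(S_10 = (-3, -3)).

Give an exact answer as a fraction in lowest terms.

Answer: 2835/262144

Derivation:
Let h be the number of horizontal steps (so 10-h are vertical). To end at (-3,-3) need (h-3)/2 right-steps and ((10-h)-3)/2 up-steps.
Sum over h with 3 ≤ h ≤ 7, h ≡ 1 (mod 2), 10-h ≡ 1 (mod 2):
h=3: C(10,3)·C(3,0)·C(7,2) = 120·1·21 = 2520
h=5: C(10,5)·C(5,1)·C(5,1) = 252·5·5 = 6300
h=7: C(10,7)·C(7,2)·C(3,0) = 120·21·1 = 2520
Total favorable: 11340
Total paths: 4^10 = 1048576
P = 11340/1048576 = 2835/262144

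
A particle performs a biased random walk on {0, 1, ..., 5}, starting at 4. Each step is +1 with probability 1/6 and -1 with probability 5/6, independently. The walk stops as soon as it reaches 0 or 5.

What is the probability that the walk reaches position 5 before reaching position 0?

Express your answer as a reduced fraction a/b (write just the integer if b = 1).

Biased walk: p = 1/6, q = 5/6, r = q/p = 5
Gambler's ruin: P(hit 5 before 0 | start at 4) = (1 - r^a)/(1 - r^N)
r^4 = 625; r^5 = 3125
P = (1 - 625) / (1 - 3125) = -624 / -3124 = 156/781

Answer: 156/781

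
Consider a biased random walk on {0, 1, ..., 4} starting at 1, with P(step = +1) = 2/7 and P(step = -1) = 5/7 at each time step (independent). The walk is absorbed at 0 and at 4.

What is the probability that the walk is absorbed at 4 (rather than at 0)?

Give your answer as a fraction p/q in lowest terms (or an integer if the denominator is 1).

Biased walk: p = 2/7, q = 5/7, r = q/p = 5/2
Gambler's ruin: P(hit 4 before 0 | start at 1) = (1 - r^a)/(1 - r^N)
r^1 = 5/2; r^4 = 625/16
P = (1 - 5/2) / (1 - 625/16) = -3/2 / -609/16 = 8/203

Answer: 8/203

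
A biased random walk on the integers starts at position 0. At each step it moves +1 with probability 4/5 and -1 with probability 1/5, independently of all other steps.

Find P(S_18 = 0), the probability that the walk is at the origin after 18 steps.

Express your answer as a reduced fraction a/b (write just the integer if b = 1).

Answer: 2549088256/762939453125

Derivation:
To be at 0 after 18 steps: need exactly 9 steps of +1 and 9 of -1.
Number of such sequences: C(18,9) = 48620
Each has probability (4/5)^9 · (1/5)^9 = 262144/3814697265625
P = 48620 · 262144/3814697265625 = 2549088256/762939453125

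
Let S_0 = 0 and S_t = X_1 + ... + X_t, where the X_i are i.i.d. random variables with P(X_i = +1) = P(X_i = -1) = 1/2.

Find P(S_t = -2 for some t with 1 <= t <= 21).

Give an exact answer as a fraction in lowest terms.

Answer: 173965/262144

Derivation:
Count via complement. Let g(t,s) = #length-t paths at position s with S_1..S_t all ≠ -2.
g(t,s) = g(t-1,s-1) + g(t-1,s+1) for s ≠ -2; g(t,-2) = 0.
t=0: g(0,0)=1
t=1: g(1,-1)=1 g(1,1)=1
t=2: g(2,0)=2 g(2,2)=1
t=3: g(3,-1)=2 g(3,1)=3 g(3,3)=1
t=4: g(4,0)=5 g(4,2)=4 g(4,4)=1
t=5: g(5,-1)=5 g(5,1)=9 g(5,3)=5 g(5,5)=1
t=6: g(6,0)=14 g(6,2)=14 g(6,4)=6 g(6,6)=1
t=7: g(7,-1)=14 g(7,1)=28 g(7,3)=20 g(7,5)=7 g(7,7)=1
t=8: g(8,0)=42 g(8,2)=48 g(8,4)=27 g(8,6)=8 g(8,8)=1
t=9: g(9,-1)=42 g(9,1)=90 g(9,3)=75 g(9,5)=35 g(9,7)=9 g(9,9)=1
t=10: g(10,0)=132 g(10,2)=165 g(10,4)=110 g(10,6)=44 g(10,8)=10 g(10,10)=1
t=11: g(11,-1)=132 g(11,1)=297 g(11,3)=275 g(11,5)=154 g(11,7)=54 g(11,9)=11 g(11,11)=1
t=12: g(12,0)=429 g(12,2)=572 g(12,4)=429 g(12,6)=208 g(12,8)=65 g(12,10)=12 g(12,12)=1
t=13: g(13,-1)=429 g(13,1)=1001 g(13,3)=1001 g(13,5)=637 g(13,7)=273 g(13,9)=77 g(13,11)=13 g(13,13)=1
t=14: g(14,0)=1430 g(14,2)=2002 g(14,4)=1638 g(14,6)=910 g(14,8)=350 g(14,10)=90 g(14,12)=14 g(14,14)=1
t=15: g(15,-1)=1430 g(15,1)=3432 g(15,3)=3640 g(15,5)=2548 g(15,7)=1260 g(15,9)=440 g(15,11)=104 g(15,13)=15 g(15,15)=1
t=16: g(16,0)=4862 g(16,2)=7072 g(16,4)=6188 g(16,6)=3808 g(16,8)=1700 g(16,10)=544 g(16,12)=119 g(16,14)=16 g(16,16)=1
t=17: g(17,-1)=4862 g(17,1)=11934 g(17,3)=13260 g(17,5)=9996 g(17,7)=5508 g(17,9)=2244 g(17,11)=663 g(17,13)=135 g(17,15)=17 g(17,17)=1
t=18: g(18,0)=16796 g(18,2)=25194 g(18,4)=23256 g(18,6)=15504 g(18,8)=7752 g(18,10)=2907 g(18,12)=798 g(18,14)=152 g(18,16)=18 g(18,18)=1
t=19: g(19,-1)=16796 g(19,1)=41990 g(19,3)=48450 g(19,5)=38760 g(19,7)=23256 g(19,9)=10659 g(19,11)=3705 g(19,13)=950 g(19,15)=170 g(19,17)=19 g(19,19)=1
t=20: g(20,0)=58786 g(20,2)=90440 g(20,4)=87210 g(20,6)=62016 g(20,8)=33915 g(20,10)=14364 g(20,12)=4655 g(20,14)=1120 g(20,16)=189 g(20,18)=20 g(20,20)=1
t=21: g(21,-1)=58786 g(21,1)=149226 g(21,3)=177650 g(21,5)=149226 g(21,7)=95931 g(21,9)=48279 g(21,11)=19019 g(21,13)=5775 g(21,15)=1309 g(21,17)=209 g(21,19)=21 g(21,21)=1
Paths never hitting -2: Σ_s g(21,s) = 705432
Paths hitting -2: 2^21 - 705432 = 1391720
P = 1391720/2097152 = 173965/262144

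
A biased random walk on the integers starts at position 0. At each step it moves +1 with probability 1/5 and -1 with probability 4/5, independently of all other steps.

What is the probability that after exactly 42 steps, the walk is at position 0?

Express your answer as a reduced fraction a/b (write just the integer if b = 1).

To be at 0 after 42 steps: need exactly 21 steps of +1 and 21 of -1.
Number of such sequences: C(42,21) = 538257874440
Each has probability (1/5)^21 · (4/5)^21 = 4398046511104/227373675443232059478759765625
P = 538257874440 · 4398046511104/227373675443232059478759765625 = 473456633351019379556352/45474735088646411895751953125

Answer: 473456633351019379556352/45474735088646411895751953125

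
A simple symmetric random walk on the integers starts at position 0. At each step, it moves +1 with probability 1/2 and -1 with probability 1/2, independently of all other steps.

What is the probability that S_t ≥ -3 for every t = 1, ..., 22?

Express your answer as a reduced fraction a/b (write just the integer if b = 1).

Let f(t,s) = #length-t paths at position s with S_1..S_t all ≥ -3.
f(t,s) = f(t-1,s-1) + f(t-1,s+1) for s ≥ -3; f(t,s) = 0 for s < -3.
t=0: f(0,0)=1
t=1: f(1,-1)=1 f(1,1)=1
t=2: f(2,-2)=1 f(2,0)=2 f(2,2)=1
t=3: f(3,-3)=1 f(3,-1)=3 f(3,1)=3 f(3,3)=1
t=4: f(4,-2)=4 f(4,0)=6 f(4,2)=4 f(4,4)=1
t=5: f(5,-3)=4 f(5,-1)=10 f(5,1)=10 f(5,3)=5 f(5,5)=1
t=6: f(6,-2)=14 f(6,0)=20 f(6,2)=15 f(6,4)=6 f(6,6)=1
t=7: f(7,-3)=14 f(7,-1)=34 f(7,1)=35 f(7,3)=21 f(7,5)=7 f(7,7)=1
t=8: f(8,-2)=48 f(8,0)=69 f(8,2)=56 f(8,4)=28 f(8,6)=8 f(8,8)=1
t=9: f(9,-3)=48 f(9,-1)=117 f(9,1)=125 f(9,3)=84 f(9,5)=36 f(9,7)=9 f(9,9)=1
t=10: f(10,-2)=165 f(10,0)=242 f(10,2)=209 f(10,4)=120 f(10,6)=45 f(10,8)=10 f(10,10)=1
t=11: f(11,-3)=165 f(11,-1)=407 f(11,1)=451 f(11,3)=329 f(11,5)=165 f(11,7)=55 f(11,9)=11 f(11,11)=1
t=12: f(12,-2)=572 f(12,0)=858 f(12,2)=780 f(12,4)=494 f(12,6)=220 f(12,8)=66 f(12,10)=12 f(12,12)=1
t=13: f(13,-3)=572 f(13,-1)=1430 f(13,1)=1638 f(13,3)=1274 f(13,5)=714 f(13,7)=286 f(13,9)=78 f(13,11)=13 f(13,13)=1
t=14: f(14,-2)=2002 f(14,0)=3068 f(14,2)=2912 f(14,4)=1988 f(14,6)=1000 f(14,8)=364 f(14,10)=91 f(14,12)=14 f(14,14)=1
t=15: f(15,-3)=2002 f(15,-1)=5070 f(15,1)=5980 f(15,3)=4900 f(15,5)=2988 f(15,7)=1364 f(15,9)=455 f(15,11)=105 f(15,13)=15 f(15,15)=1
t=16: f(16,-2)=7072 f(16,0)=11050 f(16,2)=10880 f(16,4)=7888 f(16,6)=4352 f(16,8)=1819 f(16,10)=560 f(16,12)=120 f(16,14)=16 f(16,16)=1
t=17: f(17,-3)=7072 f(17,-1)=18122 f(17,1)=21930 f(17,3)=18768 f(17,5)=12240 f(17,7)=6171 f(17,9)=2379 f(17,11)=680 f(17,13)=136 f(17,15)=17 f(17,17)=1
t=18: f(18,-2)=25194 f(18,0)=40052 f(18,2)=40698 f(18,4)=31008 f(18,6)=18411 f(18,8)=8550 f(18,10)=3059 f(18,12)=816 f(18,14)=153 f(18,16)=18 f(18,18)=1
t=19: f(19,-3)=25194 f(19,-1)=65246 f(19,1)=80750 f(19,3)=71706 f(19,5)=49419 f(19,7)=26961 f(19,9)=11609 f(19,11)=3875 f(19,13)=969 f(19,15)=171 f(19,17)=19 f(19,19)=1
t=20: f(20,-2)=90440 f(20,0)=145996 f(20,2)=152456 f(20,4)=121125 f(20,6)=76380 f(20,8)=38570 f(20,10)=15484 f(20,12)=4844 f(20,14)=1140 f(20,16)=190 f(20,18)=20 f(20,20)=1
t=21: f(21,-3)=90440 f(21,-1)=236436 f(21,1)=298452 f(21,3)=273581 f(21,5)=197505 f(21,7)=114950 f(21,9)=54054 f(21,11)=20328 f(21,13)=5984 f(21,15)=1330 f(21,17)=210 f(21,19)=21 f(21,21)=1
t=22: f(22,-2)=326876 f(22,0)=534888 f(22,2)=572033 f(22,4)=471086 f(22,6)=312455 f(22,8)=169004 f(22,10)=74382 f(22,12)=26312 f(22,14)=7314 f(22,16)=1540 f(22,18)=231 f(22,20)=22 f(22,22)=1
Σ_s f(22,s) = 2496144
P = 2496144/4194304 = 156009/262144

Answer: 156009/262144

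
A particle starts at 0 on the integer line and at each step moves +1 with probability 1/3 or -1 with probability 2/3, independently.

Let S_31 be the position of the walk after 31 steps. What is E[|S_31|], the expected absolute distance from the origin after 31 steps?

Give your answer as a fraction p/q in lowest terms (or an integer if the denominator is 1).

S_31 takes values m ≡ 1 (mod 2) with |m| ≤ 31; P(S_31=m) = C(31,(31+m)/2) · (1/3)^((31+m)/2) · (2/3)^((31-m)/2).
Distribution: P(S=-31)=2147483648/617673396283947, P(S=-29)=33285996544/617673396283947, P(S=-27)=83214991360/205891132094649, P(S=-25)=1206617374720/617673396283947, P(S=-23)=4223160811520/617673396283947, P(S=-21)=422316081152/22876792454961, P(S=-19)=2745054527488/68630377364883, P(S=-17)=4901883084800/68630377364883, P(S=-15)=2450941542400/22876792454961, P(S=-13)=28185827737600/205891132094649, P(S=-11)=31004410511360/205891132094649, P(S=-9)=9865039708160/68630377364883, P(S=-7)=24662599270400/205891132094649, P(S=-5)=18022668697600/205891132094649, P(S=-3)=1287333478400/22876792454961, P(S=-1)=2188466913280/68630377364883, P(S=1)=1094233456640/68630377364883, P(S=3)=160916684800/22876792454961, P(S=5)=563208396800/205891132094649, P(S=7)=192676556800/205891132094649, P(S=9)=19267655680/68630377364883, P(S=11)=15138872320/205891132094649, P(S=13)=3440652800/205891132094649, P(S=15)=74796800/22876792454961, P(S=17)=37398400/68630377364883, P(S=19)=5235776/68630377364883, P(S=21)=201376/22876792454961, P(S=23)=503440/617673396283947, P(S=25)=35960/617673396283947, P(S=27)=620/205891132094649, P(S=29)=62/617673396283947, P(S=31)=1/617673396283947
E[|S_31|] = Σ_m |m|·P(S_31=m) = 26575479166531/2541865828329

Answer: 26575479166531/2541865828329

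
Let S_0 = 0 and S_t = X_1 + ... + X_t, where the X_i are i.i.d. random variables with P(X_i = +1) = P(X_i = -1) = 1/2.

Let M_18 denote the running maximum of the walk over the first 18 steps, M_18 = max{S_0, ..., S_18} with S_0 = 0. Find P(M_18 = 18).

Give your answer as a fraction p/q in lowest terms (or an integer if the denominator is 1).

Let M_18 = max(S_0,...,S_18). Use the reflection principle: for j ≥ 1, #{paths with M_18 ≥ j} = #{S_18 ≥ j} + #{S_18 ≥ j+1}.
By reflection, #{M_18 ≥ 18} = #{S_18 ≥ 18} + #{S_18 ≥ 19} = 1 + 0 = 1.
#{M_18 ≥ 19} = #{S_18 ≥ 19} + #{S_18 ≥ 20} = 0 + 0 = 0.
#{M_18 = 18} = 1 - 0 = 1.
P(M_18 = 18) = 1/262144 = 1/262144

Answer: 1/262144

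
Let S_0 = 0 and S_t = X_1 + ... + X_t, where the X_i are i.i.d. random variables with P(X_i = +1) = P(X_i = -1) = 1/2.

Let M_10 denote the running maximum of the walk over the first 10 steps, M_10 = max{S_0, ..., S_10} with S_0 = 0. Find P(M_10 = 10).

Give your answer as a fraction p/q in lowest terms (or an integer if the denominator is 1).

Answer: 1/1024

Derivation:
Let M_10 = max(S_0,...,S_10). Use the reflection principle: for j ≥ 1, #{paths with M_10 ≥ j} = #{S_10 ≥ j} + #{S_10 ≥ j+1}.
By reflection, #{M_10 ≥ 10} = #{S_10 ≥ 10} + #{S_10 ≥ 11} = 1 + 0 = 1.
#{M_10 ≥ 11} = #{S_10 ≥ 11} + #{S_10 ≥ 12} = 0 + 0 = 0.
#{M_10 = 10} = 1 - 0 = 1.
P(M_10 = 10) = 1/1024 = 1/1024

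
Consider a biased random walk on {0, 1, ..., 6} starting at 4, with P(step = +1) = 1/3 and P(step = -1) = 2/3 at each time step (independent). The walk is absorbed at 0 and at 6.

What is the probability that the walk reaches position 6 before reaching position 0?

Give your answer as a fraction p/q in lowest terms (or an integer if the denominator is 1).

Biased walk: p = 1/3, q = 2/3, r = q/p = 2
Gambler's ruin: P(hit 6 before 0 | start at 4) = (1 - r^a)/(1 - r^N)
r^4 = 16; r^6 = 64
P = (1 - 16) / (1 - 64) = -15 / -63 = 5/21

Answer: 5/21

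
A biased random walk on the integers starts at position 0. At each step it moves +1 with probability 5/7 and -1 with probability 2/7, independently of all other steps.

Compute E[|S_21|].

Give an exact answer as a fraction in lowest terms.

S_21 takes values m ≡ 1 (mod 2) with |m| ≤ 21; P(S_21=m) = C(21,(21+m)/2) · (5/7)^((21+m)/2) · (2/7)^((21-m)/2).
Distribution: P(S=-21)=2097152/558545864083284007, P(S=-19)=15728640/79792266297612001, P(S=-17)=393216000/79792266297612001, P(S=-15)=6225920000/79792266297612001, P(S=-13)=70041600000/79792266297612001, P(S=-11)=595353600000/79792266297612001, P(S=-9)=3969024000000/79792266297612001, P(S=-7)=148838400000000/558545864083284007, P(S=-5)=93024000000000/79792266297612001, P(S=-3)=335920000000000/79792266297612001, P(S=-1)=1007760000000000/79792266297612001, P(S=1)=2519400000000000/79792266297612001, P(S=3)=5248750000000000/79792266297612001, P(S=5)=9084375000000000/79792266297612001, P(S=7)=90843750000000000/558545864083284007, P(S=9)=15140625000000000/79792266297612001, P(S=11)=14194335937500000/79792266297612001, P(S=13)=10437011718750000/79792266297612001, P(S=15)=5798339843750000/79792266297612001, P(S=17)=2288818359375000/79792266297612001, P(S=19)=572204589843750/79792266297612001, P(S=21)=476837158203125/558545864083284007
E[|S_21|] = Σ_m |m|·P(S_21=m) = 103353702218360463/11398895185373143

Answer: 103353702218360463/11398895185373143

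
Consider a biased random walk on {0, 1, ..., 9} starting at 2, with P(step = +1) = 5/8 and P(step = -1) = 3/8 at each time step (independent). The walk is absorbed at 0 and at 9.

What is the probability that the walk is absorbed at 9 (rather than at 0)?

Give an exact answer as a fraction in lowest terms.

Biased walk: p = 5/8, q = 3/8, r = q/p = 3/5
Gambler's ruin: P(hit 9 before 0 | start at 2) = (1 - r^a)/(1 - r^N)
r^2 = 9/25; r^9 = 19683/1953125
P = (1 - 9/25) / (1 - 19683/1953125) = 16/25 / 1933442/1953125 = 625000/966721

Answer: 625000/966721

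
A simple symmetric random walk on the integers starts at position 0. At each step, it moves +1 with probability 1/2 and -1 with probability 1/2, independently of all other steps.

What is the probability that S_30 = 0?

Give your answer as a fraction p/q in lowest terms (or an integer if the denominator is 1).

To return to 0 after 30 steps: need exactly 15 steps of +1 and 15 of -1.
Favorable paths: C(30,15) = 155117520
Total paths: 2^30 = 1073741824
P = 155117520/1073741824 = 9694845/67108864

Answer: 9694845/67108864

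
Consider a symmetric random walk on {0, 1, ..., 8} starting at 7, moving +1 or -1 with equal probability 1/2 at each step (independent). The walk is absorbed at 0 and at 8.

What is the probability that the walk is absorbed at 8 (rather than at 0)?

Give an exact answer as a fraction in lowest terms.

Symmetric walk (p = 1/2): the harmonic-function argument gives P(hit 8 before 0 | start at 7) = a/N.
P = 7/8 = 7/8

Answer: 7/8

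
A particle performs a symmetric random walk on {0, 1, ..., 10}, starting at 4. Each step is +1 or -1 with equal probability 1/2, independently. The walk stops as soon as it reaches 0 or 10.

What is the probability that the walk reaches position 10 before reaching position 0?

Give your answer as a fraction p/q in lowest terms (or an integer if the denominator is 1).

Symmetric walk (p = 1/2): the harmonic-function argument gives P(hit 10 before 0 | start at 4) = a/N.
P = 4/10 = 2/5

Answer: 2/5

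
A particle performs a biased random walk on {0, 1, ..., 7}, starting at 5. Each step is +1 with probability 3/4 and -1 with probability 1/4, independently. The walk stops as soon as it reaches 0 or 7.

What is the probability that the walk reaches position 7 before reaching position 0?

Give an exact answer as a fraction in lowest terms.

Biased walk: p = 3/4, q = 1/4, r = q/p = 1/3
Gambler's ruin: P(hit 7 before 0 | start at 5) = (1 - r^a)/(1 - r^N)
r^5 = 1/243; r^7 = 1/2187
P = (1 - 1/243) / (1 - 1/2187) = 242/243 / 2186/2187 = 1089/1093

Answer: 1089/1093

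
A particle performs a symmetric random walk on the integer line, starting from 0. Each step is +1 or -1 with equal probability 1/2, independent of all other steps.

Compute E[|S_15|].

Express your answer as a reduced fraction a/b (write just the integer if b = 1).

S_15 takes values m ≡ 1 (mod 2) with |m| ≤ 15; P(S_15=m) = C(15,(15+m)/2)/2^15.
Total paths: 2^15 = 32768
Distribution: P(S=-15)=1/32768, P(S=-13)=15/32768, P(S=-11)=105/32768, P(S=-9)=455/32768, P(S=-7)=1365/32768, P(S=-5)=3003/32768, P(S=-3)=5005/32768, P(S=-1)=6435/32768, P(S=1)=6435/32768, P(S=3)=5005/32768, P(S=5)=3003/32768, P(S=7)=1365/32768, P(S=9)=455/32768, P(S=11)=105/32768, P(S=13)=15/32768, P(S=15)=1/32768
E[|S_15|] = Σ_m |m|·P(S_15=m) = 102960/32768 = 6435/2048

Answer: 6435/2048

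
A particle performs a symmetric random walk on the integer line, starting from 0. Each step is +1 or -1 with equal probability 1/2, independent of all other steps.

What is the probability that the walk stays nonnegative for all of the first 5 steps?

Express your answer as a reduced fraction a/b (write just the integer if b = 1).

Answer: 5/16

Derivation:
Let f(t,s) = #length-t paths at position s with S_1..S_t all ≥ 0.
f(t,s) = f(t-1,s-1) + f(t-1,s+1) for s ≥ 0; f(t,s) = 0 for s < 0.
t=0: f(0,0)=1
t=1: f(1,1)=1
t=2: f(2,0)=1 f(2,2)=1
t=3: f(3,1)=2 f(3,3)=1
t=4: f(4,0)=2 f(4,2)=3 f(4,4)=1
t=5: f(5,1)=5 f(5,3)=4 f(5,5)=1
Σ_s f(5,s) = 10
P = 10/32 = 5/16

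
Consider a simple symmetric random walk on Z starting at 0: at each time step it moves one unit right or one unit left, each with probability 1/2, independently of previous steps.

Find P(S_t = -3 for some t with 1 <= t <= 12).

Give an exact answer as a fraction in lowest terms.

Answer: 397/1024

Derivation:
Count via complement. Let g(t,s) = #length-t paths at position s with S_1..S_t all ≠ -3.
g(t,s) = g(t-1,s-1) + g(t-1,s+1) for s ≠ -3; g(t,-3) = 0.
t=0: g(0,0)=1
t=1: g(1,-1)=1 g(1,1)=1
t=2: g(2,-2)=1 g(2,0)=2 g(2,2)=1
t=3: g(3,-1)=3 g(3,1)=3 g(3,3)=1
t=4: g(4,-2)=3 g(4,0)=6 g(4,2)=4 g(4,4)=1
t=5: g(5,-1)=9 g(5,1)=10 g(5,3)=5 g(5,5)=1
t=6: g(6,-2)=9 g(6,0)=19 g(6,2)=15 g(6,4)=6 g(6,6)=1
t=7: g(7,-1)=28 g(7,1)=34 g(7,3)=21 g(7,5)=7 g(7,7)=1
t=8: g(8,-2)=28 g(8,0)=62 g(8,2)=55 g(8,4)=28 g(8,6)=8 g(8,8)=1
t=9: g(9,-1)=90 g(9,1)=117 g(9,3)=83 g(9,5)=36 g(9,7)=9 g(9,9)=1
t=10: g(10,-2)=90 g(10,0)=207 g(10,2)=200 g(10,4)=119 g(10,6)=45 g(10,8)=10 g(10,10)=1
t=11: g(11,-1)=297 g(11,1)=407 g(11,3)=319 g(11,5)=164 g(11,7)=55 g(11,9)=11 g(11,11)=1
t=12: g(12,-2)=297 g(12,0)=704 g(12,2)=726 g(12,4)=483 g(12,6)=219 g(12,8)=66 g(12,10)=12 g(12,12)=1
Paths never hitting -3: Σ_s g(12,s) = 2508
Paths hitting -3: 2^12 - 2508 = 1588
P = 1588/4096 = 397/1024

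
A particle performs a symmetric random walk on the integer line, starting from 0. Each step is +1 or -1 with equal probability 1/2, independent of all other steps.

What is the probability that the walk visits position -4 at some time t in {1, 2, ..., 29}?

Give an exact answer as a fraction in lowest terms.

Answer: 123012781/268435456

Derivation:
Count via complement. Let g(t,s) = #length-t paths at position s with S_1..S_t all ≠ -4.
g(t,s) = g(t-1,s-1) + g(t-1,s+1) for s ≠ -4; g(t,-4) = 0.
t=0: g(0,0)=1
t=1: g(1,-1)=1 g(1,1)=1
t=2: g(2,-2)=1 g(2,0)=2 g(2,2)=1
t=3: g(3,-3)=1 g(3,-1)=3 g(3,1)=3 g(3,3)=1
t=4: g(4,-2)=4 g(4,0)=6 g(4,2)=4 g(4,4)=1
t=5: g(5,-3)=4 g(5,-1)=10 g(5,1)=10 g(5,3)=5 g(5,5)=1
t=6: g(6,-2)=14 g(6,0)=20 g(6,2)=15 g(6,4)=6 g(6,6)=1
t=7: g(7,-3)=14 g(7,-1)=34 g(7,1)=35 g(7,3)=21 g(7,5)=7 g(7,7)=1
t=8: g(8,-2)=48 g(8,0)=69 g(8,2)=56 g(8,4)=28 g(8,6)=8 g(8,8)=1
t=9: g(9,-3)=48 g(9,-1)=117 g(9,1)=125 g(9,3)=84 g(9,5)=36 g(9,7)=9 g(9,9)=1
t=10: g(10,-2)=165 g(10,0)=242 g(10,2)=209 g(10,4)=120 g(10,6)=45 g(10,8)=10 g(10,10)=1
t=11: g(11,-3)=165 g(11,-1)=407 g(11,1)=451 g(11,3)=329 g(11,5)=165 g(11,7)=55 g(11,9)=11 g(11,11)=1
t=12: g(12,-2)=572 g(12,0)=858 g(12,2)=780 g(12,4)=494 g(12,6)=220 g(12,8)=66 g(12,10)=12 g(12,12)=1
t=13: g(13,-3)=572 g(13,-1)=1430 g(13,1)=1638 g(13,3)=1274 g(13,5)=714 g(13,7)=286 g(13,9)=78 g(13,11)=13 g(13,13)=1
t=14: g(14,-2)=2002 g(14,0)=3068 g(14,2)=2912 g(14,4)=1988 g(14,6)=1000 g(14,8)=364 g(14,10)=91 g(14,12)=14 g(14,14)=1
t=15: g(15,-3)=2002 g(15,-1)=5070 g(15,1)=5980 g(15,3)=4900 g(15,5)=2988 g(15,7)=1364 g(15,9)=455 g(15,11)=105 g(15,13)=15 g(15,15)=1
t=16: g(16,-2)=7072 g(16,0)=11050 g(16,2)=10880 g(16,4)=7888 g(16,6)=4352 g(16,8)=1819 g(16,10)=560 g(16,12)=120 g(16,14)=16 g(16,16)=1
t=17: g(17,-3)=7072 g(17,-1)=18122 g(17,1)=21930 g(17,3)=18768 g(17,5)=12240 g(17,7)=6171 g(17,9)=2379 g(17,11)=680 g(17,13)=136 g(17,15)=17 g(17,17)=1
t=18: g(18,-2)=25194 g(18,0)=40052 g(18,2)=40698 g(18,4)=31008 g(18,6)=18411 g(18,8)=8550 g(18,10)=3059 g(18,12)=816 g(18,14)=153 g(18,16)=18 g(18,18)=1
t=19: g(19,-3)=25194 g(19,-1)=65246 g(19,1)=80750 g(19,3)=71706 g(19,5)=49419 g(19,7)=26961 g(19,9)=11609 g(19,11)=3875 g(19,13)=969 g(19,15)=171 g(19,17)=19 g(19,19)=1
t=20: g(20,-2)=90440 g(20,0)=145996 g(20,2)=152456 g(20,4)=121125 g(20,6)=76380 g(20,8)=38570 g(20,10)=15484 g(20,12)=4844 g(20,14)=1140 g(20,16)=190 g(20,18)=20 g(20,20)=1
t=21: g(21,-3)=90440 g(21,-1)=236436 g(21,1)=298452 g(21,3)=273581 g(21,5)=197505 g(21,7)=114950 g(21,9)=54054 g(21,11)=20328 g(21,13)=5984 g(21,15)=1330 g(21,17)=210 g(21,19)=21 g(21,21)=1
t=22: g(22,-2)=326876 g(22,0)=534888 g(22,2)=572033 g(22,4)=471086 g(22,6)=312455 g(22,8)=169004 g(22,10)=74382 g(22,12)=26312 g(22,14)=7314 g(22,16)=1540 g(22,18)=231 g(22,20)=22 g(22,22)=1
t=23: g(23,-3)=326876 g(23,-1)=861764 g(23,1)=1106921 g(23,3)=1043119 g(23,5)=783541 g(23,7)=481459 g(23,9)=243386 g(23,11)=100694 g(23,13)=33626 g(23,15)=8854 g(23,17)=1771 g(23,19)=253 g(23,21)=23 g(23,23)=1
t=24: g(24,-2)=1188640 g(24,0)=1968685 g(24,2)=2150040 g(24,4)=1826660 g(24,6)=1265000 g(24,8)=724845 g(24,10)=344080 g(24,12)=134320 g(24,14)=42480 g(24,16)=10625 g(24,18)=2024 g(24,20)=276 g(24,22)=24 g(24,24)=1
t=25: g(25,-3)=1188640 g(25,-1)=3157325 g(25,1)=4118725 g(25,3)=3976700 g(25,5)=3091660 g(25,7)=1989845 g(25,9)=1068925 g(25,11)=478400 g(25,13)=176800 g(25,15)=53105 g(25,17)=12649 g(25,19)=2300 g(25,21)=300 g(25,23)=25 g(25,25)=1
t=26: g(26,-2)=4345965 g(26,0)=7276050 g(26,2)=8095425 g(26,4)=7068360 g(26,6)=5081505 g(26,8)=3058770 g(26,10)=1547325 g(26,12)=655200 g(26,14)=229905 g(26,16)=65754 g(26,18)=14949 g(26,20)=2600 g(26,22)=325 g(26,24)=26 g(26,26)=1
t=27: g(27,-3)=4345965 g(27,-1)=11622015 g(27,1)=15371475 g(27,3)=15163785 g(27,5)=12149865 g(27,7)=8140275 g(27,9)=4606095 g(27,11)=2202525 g(27,13)=885105 g(27,15)=295659 g(27,17)=80703 g(27,19)=17549 g(27,21)=2925 g(27,23)=351 g(27,25)=27 g(27,27)=1
t=28: g(28,-2)=15967980 g(28,0)=26993490 g(28,2)=30535260 g(28,4)=27313650 g(28,6)=20290140 g(28,8)=12746370 g(28,10)=6808620 g(28,12)=3087630 g(28,14)=1180764 g(28,16)=376362 g(28,18)=98252 g(28,20)=20474 g(28,22)=3276 g(28,24)=378 g(28,26)=28 g(28,28)=1
t=29: g(29,-3)=15967980 g(29,-1)=42961470 g(29,1)=57528750 g(29,3)=57848910 g(29,5)=47603790 g(29,7)=33036510 g(29,9)=19554990 g(29,11)=9896250 g(29,13)=4268394 g(29,15)=1557126 g(29,17)=474614 g(29,19)=118726 g(29,21)=23750 g(29,23)=3654 g(29,25)=406 g(29,27)=29 g(29,29)=1
Paths never hitting -4: Σ_s g(29,s) = 290845350
Paths hitting -4: 2^29 - 290845350 = 246025562
P = 246025562/536870912 = 123012781/268435456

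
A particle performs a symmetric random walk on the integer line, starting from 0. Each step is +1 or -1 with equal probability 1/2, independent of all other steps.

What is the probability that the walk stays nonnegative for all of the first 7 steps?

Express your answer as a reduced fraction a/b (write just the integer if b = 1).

Answer: 35/128

Derivation:
Let f(t,s) = #length-t paths at position s with S_1..S_t all ≥ 0.
f(t,s) = f(t-1,s-1) + f(t-1,s+1) for s ≥ 0; f(t,s) = 0 for s < 0.
t=0: f(0,0)=1
t=1: f(1,1)=1
t=2: f(2,0)=1 f(2,2)=1
t=3: f(3,1)=2 f(3,3)=1
t=4: f(4,0)=2 f(4,2)=3 f(4,4)=1
t=5: f(5,1)=5 f(5,3)=4 f(5,5)=1
t=6: f(6,0)=5 f(6,2)=9 f(6,4)=5 f(6,6)=1
t=7: f(7,1)=14 f(7,3)=14 f(7,5)=6 f(7,7)=1
Σ_s f(7,s) = 35
P = 35/128 = 35/128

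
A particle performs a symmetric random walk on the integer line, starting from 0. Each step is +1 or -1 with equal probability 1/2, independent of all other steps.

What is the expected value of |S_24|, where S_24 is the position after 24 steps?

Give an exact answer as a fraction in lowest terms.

Answer: 2028117/524288

Derivation:
S_24 takes values m ≡ 0 (mod 2) with |m| ≤ 24; P(S_24=m) = C(24,(24+m)/2)/2^24.
Total paths: 2^24 = 16777216
Distribution: P(S=-24)=1/16777216, P(S=-22)=24/16777216, P(S=-20)=276/16777216, P(S=-18)=2024/16777216, P(S=-16)=10626/16777216, P(S=-14)=42504/16777216, P(S=-12)=134596/16777216, P(S=-10)=346104/16777216, P(S=-8)=735471/16777216, P(S=-6)=1307504/16777216, P(S=-4)=1961256/16777216, P(S=-2)=2496144/16777216, P(S=0)=2704156/16777216, P(S=2)=2496144/16777216, P(S=4)=1961256/16777216, P(S=6)=1307504/16777216, P(S=8)=735471/16777216, P(S=10)=346104/16777216, P(S=12)=134596/16777216, P(S=14)=42504/16777216, P(S=16)=10626/16777216, P(S=18)=2024/16777216, P(S=20)=276/16777216, P(S=22)=24/16777216, P(S=24)=1/16777216
E[|S_24|] = Σ_m |m|·P(S_24=m) = 64899744/16777216 = 2028117/524288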